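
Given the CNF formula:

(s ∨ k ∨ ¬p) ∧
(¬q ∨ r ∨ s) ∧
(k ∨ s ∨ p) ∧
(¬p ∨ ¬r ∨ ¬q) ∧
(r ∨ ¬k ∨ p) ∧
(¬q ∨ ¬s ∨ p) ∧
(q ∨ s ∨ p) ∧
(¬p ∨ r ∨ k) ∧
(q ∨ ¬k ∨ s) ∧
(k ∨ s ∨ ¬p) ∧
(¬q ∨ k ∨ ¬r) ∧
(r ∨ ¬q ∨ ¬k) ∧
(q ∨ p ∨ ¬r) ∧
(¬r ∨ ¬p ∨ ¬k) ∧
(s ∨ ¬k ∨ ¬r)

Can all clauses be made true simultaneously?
Yes

Yes, the formula is satisfiable.

One satisfying assignment is: r=False, q=False, k=True, p=True, s=True

Verification: With this assignment, all 15 clauses evaluate to true.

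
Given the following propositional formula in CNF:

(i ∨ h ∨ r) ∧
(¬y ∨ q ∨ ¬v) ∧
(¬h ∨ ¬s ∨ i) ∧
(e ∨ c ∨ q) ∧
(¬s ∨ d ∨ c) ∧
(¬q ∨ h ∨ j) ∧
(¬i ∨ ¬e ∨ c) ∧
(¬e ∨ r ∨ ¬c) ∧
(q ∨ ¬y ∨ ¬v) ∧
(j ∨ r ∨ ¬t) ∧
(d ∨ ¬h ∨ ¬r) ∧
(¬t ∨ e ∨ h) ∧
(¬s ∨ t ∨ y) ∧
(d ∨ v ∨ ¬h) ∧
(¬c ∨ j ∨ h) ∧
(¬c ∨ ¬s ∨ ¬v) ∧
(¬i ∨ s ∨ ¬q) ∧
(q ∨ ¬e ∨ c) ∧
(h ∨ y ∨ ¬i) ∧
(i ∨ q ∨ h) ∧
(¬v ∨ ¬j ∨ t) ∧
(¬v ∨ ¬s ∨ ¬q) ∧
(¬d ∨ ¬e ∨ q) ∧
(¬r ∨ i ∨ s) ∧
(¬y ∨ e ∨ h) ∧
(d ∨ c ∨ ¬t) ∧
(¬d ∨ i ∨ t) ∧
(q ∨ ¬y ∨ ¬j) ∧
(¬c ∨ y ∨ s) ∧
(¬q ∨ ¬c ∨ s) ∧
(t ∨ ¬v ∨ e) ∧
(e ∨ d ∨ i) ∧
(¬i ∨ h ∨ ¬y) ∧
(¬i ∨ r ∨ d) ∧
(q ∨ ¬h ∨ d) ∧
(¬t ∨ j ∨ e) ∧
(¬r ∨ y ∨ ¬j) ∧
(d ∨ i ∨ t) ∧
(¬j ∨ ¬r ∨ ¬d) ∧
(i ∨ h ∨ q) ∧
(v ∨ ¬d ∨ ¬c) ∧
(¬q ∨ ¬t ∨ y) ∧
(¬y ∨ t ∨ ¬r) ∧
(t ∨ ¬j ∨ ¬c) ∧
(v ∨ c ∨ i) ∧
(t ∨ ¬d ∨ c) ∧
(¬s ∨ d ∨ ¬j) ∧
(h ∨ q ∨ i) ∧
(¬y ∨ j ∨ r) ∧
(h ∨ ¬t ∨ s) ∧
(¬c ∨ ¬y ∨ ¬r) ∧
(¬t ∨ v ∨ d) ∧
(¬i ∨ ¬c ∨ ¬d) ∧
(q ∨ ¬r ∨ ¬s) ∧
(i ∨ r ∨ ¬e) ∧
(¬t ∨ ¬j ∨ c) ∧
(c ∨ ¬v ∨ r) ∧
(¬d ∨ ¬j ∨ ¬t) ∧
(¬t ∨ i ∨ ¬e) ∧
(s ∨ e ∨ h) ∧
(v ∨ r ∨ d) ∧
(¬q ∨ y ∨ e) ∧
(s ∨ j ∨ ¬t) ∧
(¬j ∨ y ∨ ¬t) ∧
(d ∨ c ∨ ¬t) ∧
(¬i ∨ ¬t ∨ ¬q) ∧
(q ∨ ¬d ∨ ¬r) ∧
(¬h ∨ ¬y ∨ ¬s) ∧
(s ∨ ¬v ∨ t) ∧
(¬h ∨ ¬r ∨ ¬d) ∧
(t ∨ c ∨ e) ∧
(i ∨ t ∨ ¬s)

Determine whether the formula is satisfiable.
No

No, the formula is not satisfiable.

No assignment of truth values to the variables can make all 72 clauses true simultaneously.

The formula is UNSAT (unsatisfiable).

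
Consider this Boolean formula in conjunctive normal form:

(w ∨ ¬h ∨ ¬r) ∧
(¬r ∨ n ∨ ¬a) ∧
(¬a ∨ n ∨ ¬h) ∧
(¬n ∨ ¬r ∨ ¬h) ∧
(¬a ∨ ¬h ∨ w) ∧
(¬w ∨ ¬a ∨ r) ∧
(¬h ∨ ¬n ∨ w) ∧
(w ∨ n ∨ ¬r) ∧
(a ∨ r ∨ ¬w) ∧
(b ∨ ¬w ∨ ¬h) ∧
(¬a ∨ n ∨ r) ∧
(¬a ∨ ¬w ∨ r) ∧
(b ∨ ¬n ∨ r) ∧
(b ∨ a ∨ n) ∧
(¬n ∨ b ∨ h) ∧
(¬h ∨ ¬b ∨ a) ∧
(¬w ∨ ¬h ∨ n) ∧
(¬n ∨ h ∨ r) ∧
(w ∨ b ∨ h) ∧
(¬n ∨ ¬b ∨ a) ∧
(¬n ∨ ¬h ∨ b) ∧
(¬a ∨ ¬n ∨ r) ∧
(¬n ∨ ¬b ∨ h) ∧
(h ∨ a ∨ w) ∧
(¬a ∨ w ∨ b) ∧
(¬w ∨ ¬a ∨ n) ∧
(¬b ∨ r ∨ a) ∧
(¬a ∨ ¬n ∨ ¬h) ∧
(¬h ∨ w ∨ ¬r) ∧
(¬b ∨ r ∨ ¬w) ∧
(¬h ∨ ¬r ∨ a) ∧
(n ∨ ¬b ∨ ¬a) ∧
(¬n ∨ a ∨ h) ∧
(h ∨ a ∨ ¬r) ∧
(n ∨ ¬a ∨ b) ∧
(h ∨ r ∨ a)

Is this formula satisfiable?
No

No, the formula is not satisfiable.

No assignment of truth values to the variables can make all 36 clauses true simultaneously.

The formula is UNSAT (unsatisfiable).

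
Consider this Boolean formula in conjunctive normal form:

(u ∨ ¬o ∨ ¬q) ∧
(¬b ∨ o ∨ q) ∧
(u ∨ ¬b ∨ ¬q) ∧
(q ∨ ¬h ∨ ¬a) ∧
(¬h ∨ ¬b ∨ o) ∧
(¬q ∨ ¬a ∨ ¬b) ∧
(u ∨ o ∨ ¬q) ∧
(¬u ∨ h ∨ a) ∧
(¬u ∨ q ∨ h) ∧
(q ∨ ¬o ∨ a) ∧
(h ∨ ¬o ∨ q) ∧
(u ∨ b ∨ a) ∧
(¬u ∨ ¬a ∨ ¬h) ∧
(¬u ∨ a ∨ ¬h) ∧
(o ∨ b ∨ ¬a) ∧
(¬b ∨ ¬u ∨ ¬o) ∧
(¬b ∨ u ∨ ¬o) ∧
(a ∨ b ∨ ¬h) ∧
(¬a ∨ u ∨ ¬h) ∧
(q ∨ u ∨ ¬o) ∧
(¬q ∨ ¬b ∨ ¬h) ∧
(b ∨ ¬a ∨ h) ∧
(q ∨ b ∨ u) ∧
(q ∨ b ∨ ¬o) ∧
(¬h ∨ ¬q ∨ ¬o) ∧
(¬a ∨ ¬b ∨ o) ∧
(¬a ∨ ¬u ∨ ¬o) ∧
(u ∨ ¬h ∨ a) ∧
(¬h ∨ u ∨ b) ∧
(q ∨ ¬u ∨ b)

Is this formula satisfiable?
No

No, the formula is not satisfiable.

No assignment of truth values to the variables can make all 30 clauses true simultaneously.

The formula is UNSAT (unsatisfiable).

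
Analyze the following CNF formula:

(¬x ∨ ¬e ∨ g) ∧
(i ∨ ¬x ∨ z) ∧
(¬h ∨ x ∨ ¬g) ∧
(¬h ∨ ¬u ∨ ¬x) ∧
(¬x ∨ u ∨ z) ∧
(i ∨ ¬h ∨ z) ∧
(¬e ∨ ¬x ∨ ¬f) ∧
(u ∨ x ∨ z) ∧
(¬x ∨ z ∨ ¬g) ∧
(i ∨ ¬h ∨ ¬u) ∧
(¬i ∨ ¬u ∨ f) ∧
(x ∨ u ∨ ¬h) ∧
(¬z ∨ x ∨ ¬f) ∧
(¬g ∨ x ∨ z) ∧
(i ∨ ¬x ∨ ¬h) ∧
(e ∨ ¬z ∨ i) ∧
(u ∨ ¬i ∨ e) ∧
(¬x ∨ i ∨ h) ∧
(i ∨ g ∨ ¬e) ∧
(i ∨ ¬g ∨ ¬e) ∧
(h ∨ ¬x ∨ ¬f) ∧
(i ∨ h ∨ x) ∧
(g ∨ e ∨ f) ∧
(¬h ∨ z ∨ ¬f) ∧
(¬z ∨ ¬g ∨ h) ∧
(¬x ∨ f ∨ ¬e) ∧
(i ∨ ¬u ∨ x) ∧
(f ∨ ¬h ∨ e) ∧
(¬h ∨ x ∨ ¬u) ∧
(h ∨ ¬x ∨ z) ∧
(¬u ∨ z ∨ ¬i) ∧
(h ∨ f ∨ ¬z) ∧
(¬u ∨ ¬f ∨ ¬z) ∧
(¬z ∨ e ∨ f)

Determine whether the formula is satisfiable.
No

No, the formula is not satisfiable.

No assignment of truth values to the variables can make all 34 clauses true simultaneously.

The formula is UNSAT (unsatisfiable).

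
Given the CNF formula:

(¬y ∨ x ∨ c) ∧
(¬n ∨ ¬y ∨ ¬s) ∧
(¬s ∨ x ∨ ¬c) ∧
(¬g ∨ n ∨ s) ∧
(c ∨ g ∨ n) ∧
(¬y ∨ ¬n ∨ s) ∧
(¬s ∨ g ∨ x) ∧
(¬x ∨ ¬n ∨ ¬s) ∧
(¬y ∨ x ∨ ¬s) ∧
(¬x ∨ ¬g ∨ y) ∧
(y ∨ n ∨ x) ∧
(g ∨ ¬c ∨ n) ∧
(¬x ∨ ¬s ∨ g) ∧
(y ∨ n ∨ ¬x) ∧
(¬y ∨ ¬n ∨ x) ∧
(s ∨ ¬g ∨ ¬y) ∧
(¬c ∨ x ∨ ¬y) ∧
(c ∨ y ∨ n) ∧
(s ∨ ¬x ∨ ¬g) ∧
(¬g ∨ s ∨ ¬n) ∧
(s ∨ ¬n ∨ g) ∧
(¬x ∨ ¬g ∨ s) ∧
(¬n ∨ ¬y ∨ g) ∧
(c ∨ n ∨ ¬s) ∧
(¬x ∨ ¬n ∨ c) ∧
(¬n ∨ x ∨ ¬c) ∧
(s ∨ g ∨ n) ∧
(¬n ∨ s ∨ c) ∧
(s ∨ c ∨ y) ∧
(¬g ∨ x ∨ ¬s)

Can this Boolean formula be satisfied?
Yes

Yes, the formula is satisfiable.

One satisfying assignment is: y=True, c=True, n=False, s=True, g=True, x=True

Verification: With this assignment, all 30 clauses evaluate to true.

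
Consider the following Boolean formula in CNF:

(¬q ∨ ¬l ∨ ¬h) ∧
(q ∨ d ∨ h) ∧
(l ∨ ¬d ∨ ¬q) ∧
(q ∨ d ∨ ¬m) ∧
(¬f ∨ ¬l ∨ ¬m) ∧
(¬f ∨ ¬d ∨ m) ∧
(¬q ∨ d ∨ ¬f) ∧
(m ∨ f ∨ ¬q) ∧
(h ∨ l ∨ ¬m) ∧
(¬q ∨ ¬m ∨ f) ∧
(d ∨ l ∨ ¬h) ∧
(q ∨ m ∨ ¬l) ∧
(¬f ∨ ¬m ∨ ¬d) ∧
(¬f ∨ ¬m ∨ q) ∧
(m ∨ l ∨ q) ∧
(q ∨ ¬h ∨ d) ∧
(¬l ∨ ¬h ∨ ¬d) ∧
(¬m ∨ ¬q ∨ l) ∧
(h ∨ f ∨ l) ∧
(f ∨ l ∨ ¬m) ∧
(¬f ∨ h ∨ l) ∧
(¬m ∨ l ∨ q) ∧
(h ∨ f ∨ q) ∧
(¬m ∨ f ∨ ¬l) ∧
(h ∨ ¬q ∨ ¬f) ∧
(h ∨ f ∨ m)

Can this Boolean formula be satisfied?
No

No, the formula is not satisfiable.

No assignment of truth values to the variables can make all 26 clauses true simultaneously.

The formula is UNSAT (unsatisfiable).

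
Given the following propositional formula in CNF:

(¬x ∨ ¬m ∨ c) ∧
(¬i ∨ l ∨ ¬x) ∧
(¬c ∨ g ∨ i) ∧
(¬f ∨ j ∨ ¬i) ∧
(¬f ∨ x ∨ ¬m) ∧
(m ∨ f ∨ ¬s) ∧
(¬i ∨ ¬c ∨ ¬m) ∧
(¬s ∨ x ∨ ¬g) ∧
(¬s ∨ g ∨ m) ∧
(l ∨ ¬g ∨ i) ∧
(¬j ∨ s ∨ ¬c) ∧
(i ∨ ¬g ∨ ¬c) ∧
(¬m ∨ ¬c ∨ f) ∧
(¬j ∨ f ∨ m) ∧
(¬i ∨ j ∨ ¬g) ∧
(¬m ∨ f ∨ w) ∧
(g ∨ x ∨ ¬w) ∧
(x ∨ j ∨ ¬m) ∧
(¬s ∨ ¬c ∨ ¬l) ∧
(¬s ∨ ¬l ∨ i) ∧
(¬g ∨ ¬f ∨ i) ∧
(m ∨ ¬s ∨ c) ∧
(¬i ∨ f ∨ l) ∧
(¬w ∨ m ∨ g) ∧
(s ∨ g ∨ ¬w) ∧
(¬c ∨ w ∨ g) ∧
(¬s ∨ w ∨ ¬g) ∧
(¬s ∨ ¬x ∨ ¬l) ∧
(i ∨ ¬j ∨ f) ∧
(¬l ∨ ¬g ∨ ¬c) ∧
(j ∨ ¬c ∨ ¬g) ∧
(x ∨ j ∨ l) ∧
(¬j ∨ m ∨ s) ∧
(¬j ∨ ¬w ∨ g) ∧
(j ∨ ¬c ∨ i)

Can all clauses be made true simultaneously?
Yes

Yes, the formula is satisfiable.

One satisfying assignment is: g=False, l=False, c=False, f=False, s=False, i=False, w=False, j=False, x=True, m=False

Verification: With this assignment, all 35 clauses evaluate to true.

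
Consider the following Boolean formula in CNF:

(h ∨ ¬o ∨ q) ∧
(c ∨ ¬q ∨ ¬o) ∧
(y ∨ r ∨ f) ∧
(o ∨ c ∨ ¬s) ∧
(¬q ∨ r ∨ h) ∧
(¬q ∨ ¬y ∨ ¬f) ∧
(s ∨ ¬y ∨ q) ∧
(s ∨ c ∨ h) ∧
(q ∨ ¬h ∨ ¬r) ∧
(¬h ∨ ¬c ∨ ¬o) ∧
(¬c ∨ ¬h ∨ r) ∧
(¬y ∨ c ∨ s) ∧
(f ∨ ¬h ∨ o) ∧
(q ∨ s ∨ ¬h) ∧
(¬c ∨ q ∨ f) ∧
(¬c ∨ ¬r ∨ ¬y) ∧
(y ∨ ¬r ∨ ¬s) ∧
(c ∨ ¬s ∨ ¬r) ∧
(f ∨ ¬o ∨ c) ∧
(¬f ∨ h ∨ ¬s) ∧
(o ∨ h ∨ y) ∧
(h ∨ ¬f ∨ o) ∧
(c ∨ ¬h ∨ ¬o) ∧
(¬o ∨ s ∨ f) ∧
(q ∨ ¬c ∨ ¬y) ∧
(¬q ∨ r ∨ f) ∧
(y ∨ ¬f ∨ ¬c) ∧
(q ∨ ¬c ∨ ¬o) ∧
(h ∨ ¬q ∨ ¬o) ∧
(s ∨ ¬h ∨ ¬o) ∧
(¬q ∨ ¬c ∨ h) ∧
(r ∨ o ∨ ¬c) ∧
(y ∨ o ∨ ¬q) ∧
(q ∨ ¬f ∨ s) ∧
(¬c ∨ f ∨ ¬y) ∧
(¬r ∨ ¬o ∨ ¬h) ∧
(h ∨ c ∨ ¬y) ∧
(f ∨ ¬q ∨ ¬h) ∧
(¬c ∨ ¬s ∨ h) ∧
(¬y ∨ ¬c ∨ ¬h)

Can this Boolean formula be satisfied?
No

No, the formula is not satisfiable.

No assignment of truth values to the variables can make all 40 clauses true simultaneously.

The formula is UNSAT (unsatisfiable).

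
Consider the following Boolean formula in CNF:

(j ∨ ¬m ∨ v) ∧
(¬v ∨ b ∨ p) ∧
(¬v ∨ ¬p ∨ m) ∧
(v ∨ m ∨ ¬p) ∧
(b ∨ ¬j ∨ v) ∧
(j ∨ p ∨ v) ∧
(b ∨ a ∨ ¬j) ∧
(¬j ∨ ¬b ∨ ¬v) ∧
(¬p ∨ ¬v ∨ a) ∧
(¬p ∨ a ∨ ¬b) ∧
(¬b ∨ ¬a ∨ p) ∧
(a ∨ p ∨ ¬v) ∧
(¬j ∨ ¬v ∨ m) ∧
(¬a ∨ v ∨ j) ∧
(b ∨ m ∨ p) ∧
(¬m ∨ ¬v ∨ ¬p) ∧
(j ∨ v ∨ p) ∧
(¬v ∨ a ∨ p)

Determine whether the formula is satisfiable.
Yes

Yes, the formula is satisfiable.

One satisfying assignment is: p=False, j=True, v=False, a=False, m=False, b=True

Verification: With this assignment, all 18 clauses evaluate to true.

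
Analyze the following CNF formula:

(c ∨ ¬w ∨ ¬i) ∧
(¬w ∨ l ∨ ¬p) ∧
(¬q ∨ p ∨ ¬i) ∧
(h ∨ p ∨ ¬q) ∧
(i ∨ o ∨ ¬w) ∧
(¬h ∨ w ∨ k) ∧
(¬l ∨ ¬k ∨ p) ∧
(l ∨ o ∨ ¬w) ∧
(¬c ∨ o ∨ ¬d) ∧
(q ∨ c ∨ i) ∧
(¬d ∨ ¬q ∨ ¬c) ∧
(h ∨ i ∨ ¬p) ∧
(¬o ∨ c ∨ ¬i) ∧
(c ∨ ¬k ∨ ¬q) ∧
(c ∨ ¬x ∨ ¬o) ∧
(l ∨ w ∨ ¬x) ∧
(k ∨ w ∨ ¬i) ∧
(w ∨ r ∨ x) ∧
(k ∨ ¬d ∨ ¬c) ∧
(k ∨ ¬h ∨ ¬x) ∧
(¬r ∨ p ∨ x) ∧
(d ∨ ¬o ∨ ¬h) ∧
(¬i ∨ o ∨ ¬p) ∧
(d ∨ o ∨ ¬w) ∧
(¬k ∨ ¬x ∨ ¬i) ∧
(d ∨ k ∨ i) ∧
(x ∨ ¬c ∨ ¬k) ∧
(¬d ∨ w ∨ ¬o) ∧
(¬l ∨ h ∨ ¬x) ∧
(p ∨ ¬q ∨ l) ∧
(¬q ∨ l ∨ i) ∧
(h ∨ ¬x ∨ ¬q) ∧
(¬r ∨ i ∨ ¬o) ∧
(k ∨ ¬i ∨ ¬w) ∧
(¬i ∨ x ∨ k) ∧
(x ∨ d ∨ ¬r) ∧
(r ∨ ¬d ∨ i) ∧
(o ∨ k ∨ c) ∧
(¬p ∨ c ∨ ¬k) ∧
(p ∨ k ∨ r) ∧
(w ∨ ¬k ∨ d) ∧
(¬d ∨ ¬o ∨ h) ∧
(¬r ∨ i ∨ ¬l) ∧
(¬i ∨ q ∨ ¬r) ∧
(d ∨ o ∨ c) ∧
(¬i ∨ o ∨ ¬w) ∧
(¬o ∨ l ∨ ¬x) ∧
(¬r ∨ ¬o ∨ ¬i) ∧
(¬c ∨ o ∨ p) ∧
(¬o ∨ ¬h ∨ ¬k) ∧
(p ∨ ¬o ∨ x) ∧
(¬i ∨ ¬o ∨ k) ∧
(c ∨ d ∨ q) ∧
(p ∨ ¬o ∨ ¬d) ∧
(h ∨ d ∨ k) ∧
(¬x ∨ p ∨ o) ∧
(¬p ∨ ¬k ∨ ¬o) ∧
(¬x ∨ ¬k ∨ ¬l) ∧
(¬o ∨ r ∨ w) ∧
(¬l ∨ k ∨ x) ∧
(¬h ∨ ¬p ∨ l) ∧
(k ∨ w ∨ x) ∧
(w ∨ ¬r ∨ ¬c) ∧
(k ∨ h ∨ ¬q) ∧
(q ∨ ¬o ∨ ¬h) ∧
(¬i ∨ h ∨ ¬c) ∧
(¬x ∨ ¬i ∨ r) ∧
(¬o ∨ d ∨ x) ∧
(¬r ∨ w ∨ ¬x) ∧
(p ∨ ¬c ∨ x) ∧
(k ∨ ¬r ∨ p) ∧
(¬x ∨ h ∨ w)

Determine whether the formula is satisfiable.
No

No, the formula is not satisfiable.

No assignment of truth values to the variables can make all 72 clauses true simultaneously.

The formula is UNSAT (unsatisfiable).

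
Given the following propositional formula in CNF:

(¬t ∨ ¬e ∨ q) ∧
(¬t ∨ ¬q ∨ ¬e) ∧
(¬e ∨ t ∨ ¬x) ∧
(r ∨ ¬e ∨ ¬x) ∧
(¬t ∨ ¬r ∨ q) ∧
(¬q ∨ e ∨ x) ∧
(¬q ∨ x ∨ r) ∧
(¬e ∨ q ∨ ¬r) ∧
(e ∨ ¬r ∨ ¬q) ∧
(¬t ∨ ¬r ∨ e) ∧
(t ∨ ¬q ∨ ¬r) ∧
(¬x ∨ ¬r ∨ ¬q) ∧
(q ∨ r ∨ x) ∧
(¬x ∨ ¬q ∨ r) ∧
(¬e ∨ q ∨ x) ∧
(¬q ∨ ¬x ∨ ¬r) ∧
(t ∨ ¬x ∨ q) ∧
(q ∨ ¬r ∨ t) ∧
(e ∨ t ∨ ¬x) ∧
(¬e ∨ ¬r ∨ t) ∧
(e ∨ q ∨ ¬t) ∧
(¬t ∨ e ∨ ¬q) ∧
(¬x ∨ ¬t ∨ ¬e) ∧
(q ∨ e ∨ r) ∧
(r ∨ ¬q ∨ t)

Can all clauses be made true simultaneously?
No

No, the formula is not satisfiable.

No assignment of truth values to the variables can make all 25 clauses true simultaneously.

The formula is UNSAT (unsatisfiable).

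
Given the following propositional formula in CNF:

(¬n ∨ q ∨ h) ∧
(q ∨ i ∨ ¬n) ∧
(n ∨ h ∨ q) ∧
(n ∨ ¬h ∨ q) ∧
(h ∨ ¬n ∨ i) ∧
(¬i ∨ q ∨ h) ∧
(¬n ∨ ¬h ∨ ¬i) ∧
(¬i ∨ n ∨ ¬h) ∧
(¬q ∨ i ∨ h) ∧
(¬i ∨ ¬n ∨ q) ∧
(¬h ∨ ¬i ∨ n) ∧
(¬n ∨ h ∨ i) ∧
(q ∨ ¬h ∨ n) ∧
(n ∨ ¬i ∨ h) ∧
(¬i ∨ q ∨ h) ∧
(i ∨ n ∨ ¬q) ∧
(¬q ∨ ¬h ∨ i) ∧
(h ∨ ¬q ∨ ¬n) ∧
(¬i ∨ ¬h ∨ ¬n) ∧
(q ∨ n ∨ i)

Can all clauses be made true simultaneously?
No

No, the formula is not satisfiable.

No assignment of truth values to the variables can make all 20 clauses true simultaneously.

The formula is UNSAT (unsatisfiable).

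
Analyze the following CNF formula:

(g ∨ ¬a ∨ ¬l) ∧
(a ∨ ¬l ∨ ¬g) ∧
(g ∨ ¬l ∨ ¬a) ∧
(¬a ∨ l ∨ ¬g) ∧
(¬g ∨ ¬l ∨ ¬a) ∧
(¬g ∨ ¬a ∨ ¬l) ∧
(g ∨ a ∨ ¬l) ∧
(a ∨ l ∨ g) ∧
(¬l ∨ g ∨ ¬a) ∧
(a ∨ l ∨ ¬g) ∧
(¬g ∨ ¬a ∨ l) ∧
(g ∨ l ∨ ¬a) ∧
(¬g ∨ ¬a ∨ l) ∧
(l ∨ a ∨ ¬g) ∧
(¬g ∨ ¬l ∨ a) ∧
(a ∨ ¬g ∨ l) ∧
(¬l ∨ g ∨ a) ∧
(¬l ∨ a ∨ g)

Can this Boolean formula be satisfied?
No

No, the formula is not satisfiable.

No assignment of truth values to the variables can make all 18 clauses true simultaneously.

The formula is UNSAT (unsatisfiable).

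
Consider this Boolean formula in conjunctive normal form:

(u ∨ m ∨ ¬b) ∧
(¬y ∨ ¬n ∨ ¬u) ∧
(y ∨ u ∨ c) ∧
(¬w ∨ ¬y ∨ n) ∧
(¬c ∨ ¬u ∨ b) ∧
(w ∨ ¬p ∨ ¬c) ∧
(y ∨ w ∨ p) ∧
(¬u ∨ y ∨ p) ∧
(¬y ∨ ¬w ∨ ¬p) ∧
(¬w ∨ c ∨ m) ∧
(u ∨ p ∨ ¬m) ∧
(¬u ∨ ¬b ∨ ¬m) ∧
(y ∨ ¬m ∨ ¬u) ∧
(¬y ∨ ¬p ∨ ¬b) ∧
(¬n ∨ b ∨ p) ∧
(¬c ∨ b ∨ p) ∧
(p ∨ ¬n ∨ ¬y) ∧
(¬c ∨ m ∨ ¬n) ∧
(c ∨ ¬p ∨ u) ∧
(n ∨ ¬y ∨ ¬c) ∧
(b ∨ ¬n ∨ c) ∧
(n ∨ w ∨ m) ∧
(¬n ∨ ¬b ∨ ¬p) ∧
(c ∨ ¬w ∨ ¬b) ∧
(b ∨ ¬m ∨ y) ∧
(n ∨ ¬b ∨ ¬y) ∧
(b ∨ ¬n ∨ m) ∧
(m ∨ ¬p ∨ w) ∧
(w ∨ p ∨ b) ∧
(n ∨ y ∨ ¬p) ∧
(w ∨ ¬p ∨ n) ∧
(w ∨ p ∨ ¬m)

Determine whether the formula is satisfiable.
No

No, the formula is not satisfiable.

No assignment of truth values to the variables can make all 32 clauses true simultaneously.

The formula is UNSAT (unsatisfiable).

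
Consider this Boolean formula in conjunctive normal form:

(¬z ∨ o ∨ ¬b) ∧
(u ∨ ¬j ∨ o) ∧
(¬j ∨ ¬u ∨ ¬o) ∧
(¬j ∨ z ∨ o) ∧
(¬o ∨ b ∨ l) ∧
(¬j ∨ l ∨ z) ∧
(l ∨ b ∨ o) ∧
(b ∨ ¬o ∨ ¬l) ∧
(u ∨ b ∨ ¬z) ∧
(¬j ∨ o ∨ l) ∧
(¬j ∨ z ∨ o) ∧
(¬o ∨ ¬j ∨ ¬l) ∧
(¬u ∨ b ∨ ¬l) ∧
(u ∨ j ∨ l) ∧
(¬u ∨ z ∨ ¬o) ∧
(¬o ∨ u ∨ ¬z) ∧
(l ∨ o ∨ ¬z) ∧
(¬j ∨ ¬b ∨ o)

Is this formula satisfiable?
Yes

Yes, the formula is satisfiable.

One satisfying assignment is: b=True, z=False, l=True, o=False, u=False, j=False

Verification: With this assignment, all 18 clauses evaluate to true.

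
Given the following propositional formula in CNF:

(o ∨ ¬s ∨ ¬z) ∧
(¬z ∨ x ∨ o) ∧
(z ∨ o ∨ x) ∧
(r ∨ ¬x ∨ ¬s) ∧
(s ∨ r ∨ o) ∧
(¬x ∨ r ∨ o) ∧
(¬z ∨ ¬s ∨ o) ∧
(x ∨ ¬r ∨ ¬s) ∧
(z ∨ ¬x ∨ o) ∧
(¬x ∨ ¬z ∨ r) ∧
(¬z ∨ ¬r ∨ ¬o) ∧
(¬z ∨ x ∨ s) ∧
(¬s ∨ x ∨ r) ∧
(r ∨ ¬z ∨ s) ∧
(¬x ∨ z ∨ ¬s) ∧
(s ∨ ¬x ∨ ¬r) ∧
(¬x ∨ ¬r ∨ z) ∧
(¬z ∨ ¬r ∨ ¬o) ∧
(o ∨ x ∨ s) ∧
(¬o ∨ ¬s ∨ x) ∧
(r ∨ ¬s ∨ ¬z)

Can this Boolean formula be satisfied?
Yes

Yes, the formula is satisfiable.

One satisfying assignment is: o=True, s=False, x=False, r=False, z=False

Verification: With this assignment, all 21 clauses evaluate to true.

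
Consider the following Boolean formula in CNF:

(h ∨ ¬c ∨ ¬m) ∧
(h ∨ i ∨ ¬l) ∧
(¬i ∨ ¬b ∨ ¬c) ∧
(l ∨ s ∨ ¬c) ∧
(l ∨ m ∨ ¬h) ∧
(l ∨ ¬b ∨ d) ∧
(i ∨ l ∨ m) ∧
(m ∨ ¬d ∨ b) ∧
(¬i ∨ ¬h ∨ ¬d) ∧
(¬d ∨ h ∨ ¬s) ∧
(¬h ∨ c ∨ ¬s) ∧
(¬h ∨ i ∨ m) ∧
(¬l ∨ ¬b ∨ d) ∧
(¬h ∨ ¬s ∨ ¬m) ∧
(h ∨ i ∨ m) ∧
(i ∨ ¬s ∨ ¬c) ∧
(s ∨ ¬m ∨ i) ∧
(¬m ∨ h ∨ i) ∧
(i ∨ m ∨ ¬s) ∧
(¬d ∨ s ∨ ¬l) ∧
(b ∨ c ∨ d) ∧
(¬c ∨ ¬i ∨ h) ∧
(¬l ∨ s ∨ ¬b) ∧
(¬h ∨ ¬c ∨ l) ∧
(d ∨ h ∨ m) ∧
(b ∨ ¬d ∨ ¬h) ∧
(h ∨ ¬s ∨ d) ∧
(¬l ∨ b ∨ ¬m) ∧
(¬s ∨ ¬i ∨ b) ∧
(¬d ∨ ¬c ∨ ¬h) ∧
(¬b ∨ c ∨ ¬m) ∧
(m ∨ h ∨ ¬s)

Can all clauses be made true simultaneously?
Yes

Yes, the formula is satisfiable.

One satisfying assignment is: i=True, b=False, s=False, c=True, m=False, l=True, h=True, d=False

Verification: With this assignment, all 32 clauses evaluate to true.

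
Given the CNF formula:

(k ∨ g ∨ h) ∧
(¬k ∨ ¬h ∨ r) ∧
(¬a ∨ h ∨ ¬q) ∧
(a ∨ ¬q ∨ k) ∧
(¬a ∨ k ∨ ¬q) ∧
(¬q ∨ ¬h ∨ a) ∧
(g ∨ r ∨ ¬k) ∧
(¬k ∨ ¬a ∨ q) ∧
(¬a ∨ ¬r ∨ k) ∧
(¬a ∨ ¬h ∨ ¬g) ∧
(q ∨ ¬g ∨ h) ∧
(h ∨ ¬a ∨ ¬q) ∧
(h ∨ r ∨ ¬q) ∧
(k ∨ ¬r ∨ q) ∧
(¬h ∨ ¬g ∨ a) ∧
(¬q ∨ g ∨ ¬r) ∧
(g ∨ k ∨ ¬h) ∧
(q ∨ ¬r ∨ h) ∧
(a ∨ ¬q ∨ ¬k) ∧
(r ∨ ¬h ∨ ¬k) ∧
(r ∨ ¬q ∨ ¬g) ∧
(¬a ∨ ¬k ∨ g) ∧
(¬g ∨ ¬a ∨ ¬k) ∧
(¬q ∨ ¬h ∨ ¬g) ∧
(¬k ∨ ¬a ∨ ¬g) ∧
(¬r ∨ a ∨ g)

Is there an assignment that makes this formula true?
No

No, the formula is not satisfiable.

No assignment of truth values to the variables can make all 26 clauses true simultaneously.

The formula is UNSAT (unsatisfiable).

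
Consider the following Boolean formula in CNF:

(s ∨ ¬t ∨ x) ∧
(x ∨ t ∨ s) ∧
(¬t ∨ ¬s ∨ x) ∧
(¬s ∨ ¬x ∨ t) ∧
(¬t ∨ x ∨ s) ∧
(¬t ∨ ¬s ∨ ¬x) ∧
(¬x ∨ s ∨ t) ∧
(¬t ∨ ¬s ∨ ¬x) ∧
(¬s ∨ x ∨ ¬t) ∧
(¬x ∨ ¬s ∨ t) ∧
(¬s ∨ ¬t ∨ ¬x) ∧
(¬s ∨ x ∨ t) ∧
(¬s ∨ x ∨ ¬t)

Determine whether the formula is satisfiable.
Yes

Yes, the formula is satisfiable.

One satisfying assignment is: t=True, x=True, s=False

Verification: With this assignment, all 13 clauses evaluate to true.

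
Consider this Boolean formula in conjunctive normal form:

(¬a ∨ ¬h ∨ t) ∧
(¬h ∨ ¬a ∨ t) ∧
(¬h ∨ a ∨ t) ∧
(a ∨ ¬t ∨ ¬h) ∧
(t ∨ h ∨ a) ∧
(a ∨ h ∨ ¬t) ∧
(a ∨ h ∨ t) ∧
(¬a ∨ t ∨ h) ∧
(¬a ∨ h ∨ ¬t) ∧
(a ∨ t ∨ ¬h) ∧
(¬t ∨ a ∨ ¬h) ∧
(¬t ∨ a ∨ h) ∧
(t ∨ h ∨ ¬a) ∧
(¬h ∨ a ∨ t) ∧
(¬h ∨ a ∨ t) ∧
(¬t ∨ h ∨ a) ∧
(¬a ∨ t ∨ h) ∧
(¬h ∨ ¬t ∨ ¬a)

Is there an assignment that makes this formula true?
No

No, the formula is not satisfiable.

No assignment of truth values to the variables can make all 18 clauses true simultaneously.

The formula is UNSAT (unsatisfiable).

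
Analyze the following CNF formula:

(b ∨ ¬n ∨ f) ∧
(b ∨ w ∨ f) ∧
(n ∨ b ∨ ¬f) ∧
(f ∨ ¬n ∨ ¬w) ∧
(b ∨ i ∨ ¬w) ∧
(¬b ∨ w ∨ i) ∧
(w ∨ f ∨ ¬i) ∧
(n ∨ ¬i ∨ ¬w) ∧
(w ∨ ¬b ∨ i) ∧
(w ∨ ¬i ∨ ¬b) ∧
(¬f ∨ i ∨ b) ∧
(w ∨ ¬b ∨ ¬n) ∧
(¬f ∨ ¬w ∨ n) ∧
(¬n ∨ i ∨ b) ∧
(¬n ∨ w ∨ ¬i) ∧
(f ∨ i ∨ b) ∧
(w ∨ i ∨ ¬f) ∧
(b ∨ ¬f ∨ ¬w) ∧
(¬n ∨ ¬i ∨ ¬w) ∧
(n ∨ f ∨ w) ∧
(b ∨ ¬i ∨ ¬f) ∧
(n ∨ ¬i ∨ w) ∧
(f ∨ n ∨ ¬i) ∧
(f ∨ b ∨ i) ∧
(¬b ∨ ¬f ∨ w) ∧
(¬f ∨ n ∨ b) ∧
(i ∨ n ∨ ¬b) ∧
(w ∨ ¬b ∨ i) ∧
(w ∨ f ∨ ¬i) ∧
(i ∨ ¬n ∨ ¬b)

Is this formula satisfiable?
No

No, the formula is not satisfiable.

No assignment of truth values to the variables can make all 30 clauses true simultaneously.

The formula is UNSAT (unsatisfiable).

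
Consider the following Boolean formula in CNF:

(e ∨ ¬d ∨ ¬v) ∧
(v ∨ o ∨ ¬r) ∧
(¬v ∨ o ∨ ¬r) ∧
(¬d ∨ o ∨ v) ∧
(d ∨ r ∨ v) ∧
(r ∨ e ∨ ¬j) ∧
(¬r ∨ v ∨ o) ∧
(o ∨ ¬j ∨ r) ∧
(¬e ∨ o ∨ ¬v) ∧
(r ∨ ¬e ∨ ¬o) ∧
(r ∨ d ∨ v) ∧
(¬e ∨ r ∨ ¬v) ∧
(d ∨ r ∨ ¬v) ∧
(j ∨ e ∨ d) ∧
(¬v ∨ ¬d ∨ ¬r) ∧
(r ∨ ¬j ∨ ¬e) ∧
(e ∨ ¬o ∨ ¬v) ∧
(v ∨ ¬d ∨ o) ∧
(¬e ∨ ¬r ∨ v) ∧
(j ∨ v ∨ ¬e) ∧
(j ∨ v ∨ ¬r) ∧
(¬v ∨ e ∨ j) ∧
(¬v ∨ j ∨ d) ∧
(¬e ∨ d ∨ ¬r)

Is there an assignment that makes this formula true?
Yes

Yes, the formula is satisfiable.

One satisfying assignment is: d=True, o=True, v=False, j=False, e=False, r=False

Verification: With this assignment, all 24 clauses evaluate to true.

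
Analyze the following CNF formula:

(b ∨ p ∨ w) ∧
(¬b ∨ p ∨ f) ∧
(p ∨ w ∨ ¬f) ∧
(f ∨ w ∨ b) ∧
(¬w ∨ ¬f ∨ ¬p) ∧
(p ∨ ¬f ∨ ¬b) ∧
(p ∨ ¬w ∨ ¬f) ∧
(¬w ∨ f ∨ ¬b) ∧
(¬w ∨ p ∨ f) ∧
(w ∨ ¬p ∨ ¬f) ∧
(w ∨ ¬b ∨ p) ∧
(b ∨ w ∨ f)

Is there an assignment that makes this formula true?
Yes

Yes, the formula is satisfiable.

One satisfying assignment is: b=True, f=False, p=True, w=False

Verification: With this assignment, all 12 clauses evaluate to true.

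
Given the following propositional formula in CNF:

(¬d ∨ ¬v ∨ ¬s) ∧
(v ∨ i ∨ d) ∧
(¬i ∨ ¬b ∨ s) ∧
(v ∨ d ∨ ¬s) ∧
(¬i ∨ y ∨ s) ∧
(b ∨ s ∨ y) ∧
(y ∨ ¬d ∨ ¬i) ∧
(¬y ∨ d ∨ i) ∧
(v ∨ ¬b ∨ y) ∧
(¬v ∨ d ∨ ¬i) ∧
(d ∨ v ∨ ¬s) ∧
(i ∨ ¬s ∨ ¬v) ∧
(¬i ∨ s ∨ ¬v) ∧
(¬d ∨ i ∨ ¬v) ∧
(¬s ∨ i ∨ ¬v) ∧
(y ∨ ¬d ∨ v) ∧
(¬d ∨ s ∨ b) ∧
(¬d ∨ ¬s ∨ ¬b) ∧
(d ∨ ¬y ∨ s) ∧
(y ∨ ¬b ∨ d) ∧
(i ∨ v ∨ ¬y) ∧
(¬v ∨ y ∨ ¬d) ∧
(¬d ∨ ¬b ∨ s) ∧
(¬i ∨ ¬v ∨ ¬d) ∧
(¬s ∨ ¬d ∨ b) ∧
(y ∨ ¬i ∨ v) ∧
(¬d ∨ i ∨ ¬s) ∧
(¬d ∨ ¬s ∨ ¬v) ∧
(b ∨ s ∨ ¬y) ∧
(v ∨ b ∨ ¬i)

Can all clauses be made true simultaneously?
No

No, the formula is not satisfiable.

No assignment of truth values to the variables can make all 30 clauses true simultaneously.

The formula is UNSAT (unsatisfiable).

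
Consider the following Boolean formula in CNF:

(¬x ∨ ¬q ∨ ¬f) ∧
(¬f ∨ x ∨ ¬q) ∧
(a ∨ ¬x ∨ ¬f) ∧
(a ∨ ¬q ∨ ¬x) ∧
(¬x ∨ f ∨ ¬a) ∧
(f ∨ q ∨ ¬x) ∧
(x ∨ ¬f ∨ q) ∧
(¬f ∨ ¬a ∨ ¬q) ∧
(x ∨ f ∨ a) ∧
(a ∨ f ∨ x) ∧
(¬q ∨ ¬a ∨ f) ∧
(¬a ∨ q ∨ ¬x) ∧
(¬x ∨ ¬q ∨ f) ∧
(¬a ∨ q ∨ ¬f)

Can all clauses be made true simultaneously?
Yes

Yes, the formula is satisfiable.

One satisfying assignment is: x=False, a=True, q=False, f=False

Verification: With this assignment, all 14 clauses evaluate to true.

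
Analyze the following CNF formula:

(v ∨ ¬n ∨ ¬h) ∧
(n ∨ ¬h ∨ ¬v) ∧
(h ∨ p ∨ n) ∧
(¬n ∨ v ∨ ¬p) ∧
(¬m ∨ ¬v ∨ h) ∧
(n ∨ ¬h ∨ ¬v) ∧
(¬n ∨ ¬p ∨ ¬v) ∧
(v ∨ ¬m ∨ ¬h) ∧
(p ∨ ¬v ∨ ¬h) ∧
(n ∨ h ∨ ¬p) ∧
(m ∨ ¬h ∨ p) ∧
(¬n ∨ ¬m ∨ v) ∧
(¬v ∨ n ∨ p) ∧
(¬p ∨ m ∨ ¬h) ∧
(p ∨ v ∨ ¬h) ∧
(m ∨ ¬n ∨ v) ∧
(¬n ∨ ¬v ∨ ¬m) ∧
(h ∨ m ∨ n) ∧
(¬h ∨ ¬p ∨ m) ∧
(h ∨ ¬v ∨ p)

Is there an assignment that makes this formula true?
No

No, the formula is not satisfiable.

No assignment of truth values to the variables can make all 20 clauses true simultaneously.

The formula is UNSAT (unsatisfiable).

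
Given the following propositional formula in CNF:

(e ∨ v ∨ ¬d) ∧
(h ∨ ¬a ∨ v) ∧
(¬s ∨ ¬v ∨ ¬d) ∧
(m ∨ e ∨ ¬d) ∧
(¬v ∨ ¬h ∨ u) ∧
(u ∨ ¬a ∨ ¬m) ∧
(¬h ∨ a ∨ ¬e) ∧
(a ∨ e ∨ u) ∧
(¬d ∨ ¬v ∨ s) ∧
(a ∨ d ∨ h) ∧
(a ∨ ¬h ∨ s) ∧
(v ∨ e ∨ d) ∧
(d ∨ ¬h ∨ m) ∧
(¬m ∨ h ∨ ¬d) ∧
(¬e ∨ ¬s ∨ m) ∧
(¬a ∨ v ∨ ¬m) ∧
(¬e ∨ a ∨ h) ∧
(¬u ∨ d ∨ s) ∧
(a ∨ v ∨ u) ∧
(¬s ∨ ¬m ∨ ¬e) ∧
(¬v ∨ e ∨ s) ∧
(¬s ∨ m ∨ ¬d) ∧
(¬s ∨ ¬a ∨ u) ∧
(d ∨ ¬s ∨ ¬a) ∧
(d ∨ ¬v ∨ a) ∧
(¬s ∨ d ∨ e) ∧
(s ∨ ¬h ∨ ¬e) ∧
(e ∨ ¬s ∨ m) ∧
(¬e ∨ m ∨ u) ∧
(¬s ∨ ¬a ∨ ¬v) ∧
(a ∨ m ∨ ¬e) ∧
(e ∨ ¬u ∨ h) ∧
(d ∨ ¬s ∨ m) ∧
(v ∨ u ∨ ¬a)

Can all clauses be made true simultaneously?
No

No, the formula is not satisfiable.

No assignment of truth values to the variables can make all 34 clauses true simultaneously.

The formula is UNSAT (unsatisfiable).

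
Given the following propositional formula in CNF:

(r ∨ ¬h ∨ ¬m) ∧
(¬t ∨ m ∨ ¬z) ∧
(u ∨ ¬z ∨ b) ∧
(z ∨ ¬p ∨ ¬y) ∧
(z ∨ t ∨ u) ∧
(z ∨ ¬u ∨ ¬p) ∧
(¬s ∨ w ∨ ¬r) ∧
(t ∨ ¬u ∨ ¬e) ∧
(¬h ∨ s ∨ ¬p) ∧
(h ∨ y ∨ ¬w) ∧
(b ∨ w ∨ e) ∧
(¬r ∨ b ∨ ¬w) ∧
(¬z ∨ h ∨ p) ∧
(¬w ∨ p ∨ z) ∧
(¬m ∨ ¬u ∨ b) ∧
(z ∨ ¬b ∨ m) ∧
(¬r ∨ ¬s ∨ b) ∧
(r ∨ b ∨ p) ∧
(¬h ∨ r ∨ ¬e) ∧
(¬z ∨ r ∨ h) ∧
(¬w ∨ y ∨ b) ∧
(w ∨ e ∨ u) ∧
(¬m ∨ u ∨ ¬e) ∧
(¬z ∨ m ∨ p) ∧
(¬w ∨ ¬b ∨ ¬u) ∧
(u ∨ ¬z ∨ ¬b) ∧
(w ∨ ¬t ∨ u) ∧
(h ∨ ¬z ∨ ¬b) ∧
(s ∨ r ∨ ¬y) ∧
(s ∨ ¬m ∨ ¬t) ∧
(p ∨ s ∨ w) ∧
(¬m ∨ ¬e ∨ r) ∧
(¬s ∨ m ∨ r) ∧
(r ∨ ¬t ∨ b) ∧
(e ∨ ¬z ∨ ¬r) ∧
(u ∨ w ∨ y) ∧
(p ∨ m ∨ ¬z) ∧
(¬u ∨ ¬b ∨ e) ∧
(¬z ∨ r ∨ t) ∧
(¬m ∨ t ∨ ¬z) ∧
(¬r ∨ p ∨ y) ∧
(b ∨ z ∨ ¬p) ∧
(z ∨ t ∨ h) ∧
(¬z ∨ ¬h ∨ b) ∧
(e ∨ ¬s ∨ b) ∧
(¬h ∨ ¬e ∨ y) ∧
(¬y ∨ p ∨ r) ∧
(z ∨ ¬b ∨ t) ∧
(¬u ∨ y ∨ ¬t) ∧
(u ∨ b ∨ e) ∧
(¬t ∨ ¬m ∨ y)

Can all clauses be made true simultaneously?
No

No, the formula is not satisfiable.

No assignment of truth values to the variables can make all 51 clauses true simultaneously.

The formula is UNSAT (unsatisfiable).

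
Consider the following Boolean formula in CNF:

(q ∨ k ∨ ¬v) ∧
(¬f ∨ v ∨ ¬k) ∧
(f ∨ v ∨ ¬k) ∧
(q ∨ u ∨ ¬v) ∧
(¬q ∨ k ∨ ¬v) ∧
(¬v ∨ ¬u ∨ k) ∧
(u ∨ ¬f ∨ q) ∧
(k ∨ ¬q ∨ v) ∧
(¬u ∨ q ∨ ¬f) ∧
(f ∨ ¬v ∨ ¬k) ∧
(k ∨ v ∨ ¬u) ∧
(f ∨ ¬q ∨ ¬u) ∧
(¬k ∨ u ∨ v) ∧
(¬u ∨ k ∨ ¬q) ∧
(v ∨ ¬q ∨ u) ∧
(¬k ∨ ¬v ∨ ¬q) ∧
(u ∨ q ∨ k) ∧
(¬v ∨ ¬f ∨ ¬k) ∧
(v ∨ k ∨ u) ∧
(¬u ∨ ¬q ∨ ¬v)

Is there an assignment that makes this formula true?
No

No, the formula is not satisfiable.

No assignment of truth values to the variables can make all 20 clauses true simultaneously.

The formula is UNSAT (unsatisfiable).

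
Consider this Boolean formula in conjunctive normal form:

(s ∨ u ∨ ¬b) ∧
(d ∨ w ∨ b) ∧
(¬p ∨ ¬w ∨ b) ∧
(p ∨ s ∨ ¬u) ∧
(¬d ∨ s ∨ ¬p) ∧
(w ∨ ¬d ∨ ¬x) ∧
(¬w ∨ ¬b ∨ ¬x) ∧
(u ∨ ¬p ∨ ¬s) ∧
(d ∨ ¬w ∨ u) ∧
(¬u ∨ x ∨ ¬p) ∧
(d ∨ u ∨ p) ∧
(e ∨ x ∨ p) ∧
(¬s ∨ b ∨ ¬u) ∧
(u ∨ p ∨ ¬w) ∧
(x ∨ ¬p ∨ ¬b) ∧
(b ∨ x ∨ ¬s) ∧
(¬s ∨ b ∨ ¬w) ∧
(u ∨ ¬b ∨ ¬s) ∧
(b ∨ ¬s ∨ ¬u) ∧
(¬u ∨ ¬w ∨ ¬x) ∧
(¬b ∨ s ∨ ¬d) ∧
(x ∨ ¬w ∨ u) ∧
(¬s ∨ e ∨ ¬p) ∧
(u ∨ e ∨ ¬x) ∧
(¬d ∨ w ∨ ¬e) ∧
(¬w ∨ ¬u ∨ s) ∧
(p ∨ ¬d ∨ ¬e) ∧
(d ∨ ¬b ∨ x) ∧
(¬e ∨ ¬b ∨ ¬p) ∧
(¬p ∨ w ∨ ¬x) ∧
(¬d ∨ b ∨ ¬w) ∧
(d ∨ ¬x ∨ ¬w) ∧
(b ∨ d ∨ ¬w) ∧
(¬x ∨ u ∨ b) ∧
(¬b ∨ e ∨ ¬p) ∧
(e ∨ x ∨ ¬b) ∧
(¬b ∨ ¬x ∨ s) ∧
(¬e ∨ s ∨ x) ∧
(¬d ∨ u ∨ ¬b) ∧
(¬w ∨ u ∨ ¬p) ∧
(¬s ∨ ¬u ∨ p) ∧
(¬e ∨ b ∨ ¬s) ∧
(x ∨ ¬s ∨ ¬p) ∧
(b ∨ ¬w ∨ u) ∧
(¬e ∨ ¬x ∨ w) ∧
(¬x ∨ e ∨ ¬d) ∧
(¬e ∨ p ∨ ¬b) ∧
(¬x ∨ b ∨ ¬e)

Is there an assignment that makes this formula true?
No

No, the formula is not satisfiable.

No assignment of truth values to the variables can make all 48 clauses true simultaneously.

The formula is UNSAT (unsatisfiable).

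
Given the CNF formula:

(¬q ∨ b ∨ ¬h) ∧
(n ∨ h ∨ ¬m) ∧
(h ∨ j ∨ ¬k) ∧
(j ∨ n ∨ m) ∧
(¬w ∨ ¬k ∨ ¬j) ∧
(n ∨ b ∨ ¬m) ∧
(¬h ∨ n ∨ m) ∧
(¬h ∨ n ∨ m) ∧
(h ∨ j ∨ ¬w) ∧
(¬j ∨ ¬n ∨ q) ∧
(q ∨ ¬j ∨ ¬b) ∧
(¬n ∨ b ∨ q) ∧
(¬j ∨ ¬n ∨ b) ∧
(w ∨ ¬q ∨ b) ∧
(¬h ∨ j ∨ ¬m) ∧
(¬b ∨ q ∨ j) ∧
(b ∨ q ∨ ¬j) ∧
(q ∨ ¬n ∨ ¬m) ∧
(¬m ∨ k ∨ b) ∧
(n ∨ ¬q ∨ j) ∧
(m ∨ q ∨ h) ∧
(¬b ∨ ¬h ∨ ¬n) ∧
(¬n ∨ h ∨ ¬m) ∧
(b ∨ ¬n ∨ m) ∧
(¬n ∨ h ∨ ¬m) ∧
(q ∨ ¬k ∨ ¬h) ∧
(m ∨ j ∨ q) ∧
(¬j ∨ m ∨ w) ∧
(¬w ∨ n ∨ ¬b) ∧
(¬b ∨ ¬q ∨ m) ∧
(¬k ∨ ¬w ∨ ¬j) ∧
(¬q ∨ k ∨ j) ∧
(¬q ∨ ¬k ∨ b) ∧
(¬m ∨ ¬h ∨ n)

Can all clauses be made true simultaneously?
Yes

Yes, the formula is satisfiable.

One satisfying assignment is: h=False, n=False, w=True, k=False, q=True, b=False, j=True, m=False

Verification: With this assignment, all 34 clauses evaluate to true.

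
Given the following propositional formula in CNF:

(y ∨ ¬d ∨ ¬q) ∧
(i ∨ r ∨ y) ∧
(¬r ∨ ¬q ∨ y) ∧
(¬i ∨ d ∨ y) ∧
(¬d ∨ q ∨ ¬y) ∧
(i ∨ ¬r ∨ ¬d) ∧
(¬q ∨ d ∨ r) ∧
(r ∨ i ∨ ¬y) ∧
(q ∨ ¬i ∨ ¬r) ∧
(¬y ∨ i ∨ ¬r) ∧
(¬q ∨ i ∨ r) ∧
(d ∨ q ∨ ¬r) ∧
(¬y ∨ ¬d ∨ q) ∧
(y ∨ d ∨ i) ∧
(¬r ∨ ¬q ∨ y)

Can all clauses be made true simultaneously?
Yes

Yes, the formula is satisfiable.

One satisfying assignment is: y=False, q=False, r=False, i=True, d=True

Verification: With this assignment, all 15 clauses evaluate to true.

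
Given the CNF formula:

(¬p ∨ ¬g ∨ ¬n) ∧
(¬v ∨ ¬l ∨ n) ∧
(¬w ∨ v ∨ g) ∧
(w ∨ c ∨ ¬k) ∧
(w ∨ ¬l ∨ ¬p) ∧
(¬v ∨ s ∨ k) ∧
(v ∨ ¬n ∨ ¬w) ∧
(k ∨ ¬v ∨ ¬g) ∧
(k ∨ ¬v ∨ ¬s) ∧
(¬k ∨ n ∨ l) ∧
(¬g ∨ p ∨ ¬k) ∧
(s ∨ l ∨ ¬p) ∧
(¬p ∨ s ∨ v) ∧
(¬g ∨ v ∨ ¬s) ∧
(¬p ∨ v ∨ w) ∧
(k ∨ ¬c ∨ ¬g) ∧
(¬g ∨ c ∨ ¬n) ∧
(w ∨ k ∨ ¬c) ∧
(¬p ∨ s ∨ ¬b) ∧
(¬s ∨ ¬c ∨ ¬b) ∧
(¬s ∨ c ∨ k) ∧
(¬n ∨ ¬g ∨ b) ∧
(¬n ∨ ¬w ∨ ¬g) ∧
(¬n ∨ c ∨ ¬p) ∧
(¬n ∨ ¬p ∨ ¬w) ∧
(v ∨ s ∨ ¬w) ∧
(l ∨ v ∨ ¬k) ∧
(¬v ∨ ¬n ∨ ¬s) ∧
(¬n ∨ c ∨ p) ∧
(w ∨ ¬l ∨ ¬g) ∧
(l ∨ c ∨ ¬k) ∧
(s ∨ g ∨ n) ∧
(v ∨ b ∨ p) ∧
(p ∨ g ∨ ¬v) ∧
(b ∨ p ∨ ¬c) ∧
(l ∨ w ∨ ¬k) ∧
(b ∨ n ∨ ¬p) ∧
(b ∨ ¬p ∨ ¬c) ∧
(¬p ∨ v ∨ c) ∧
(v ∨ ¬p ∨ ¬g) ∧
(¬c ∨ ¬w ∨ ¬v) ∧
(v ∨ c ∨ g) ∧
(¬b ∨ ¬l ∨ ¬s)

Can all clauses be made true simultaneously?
Yes

Yes, the formula is satisfiable.

One satisfying assignment is: w=False, n=False, v=False, g=True, s=False, p=False, l=False, c=False, b=True, k=False

Verification: With this assignment, all 43 clauses evaluate to true.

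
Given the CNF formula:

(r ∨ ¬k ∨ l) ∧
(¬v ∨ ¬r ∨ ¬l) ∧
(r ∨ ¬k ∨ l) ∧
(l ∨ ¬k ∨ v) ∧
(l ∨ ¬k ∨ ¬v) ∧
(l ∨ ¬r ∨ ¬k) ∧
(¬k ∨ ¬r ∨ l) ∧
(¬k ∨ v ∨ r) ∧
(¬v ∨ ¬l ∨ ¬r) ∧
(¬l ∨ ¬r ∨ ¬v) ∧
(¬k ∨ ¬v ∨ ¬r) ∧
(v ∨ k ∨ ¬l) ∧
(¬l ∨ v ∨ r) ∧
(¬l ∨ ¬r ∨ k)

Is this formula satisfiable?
Yes

Yes, the formula is satisfiable.

One satisfying assignment is: k=False, r=False, l=False, v=False

Verification: With this assignment, all 14 clauses evaluate to true.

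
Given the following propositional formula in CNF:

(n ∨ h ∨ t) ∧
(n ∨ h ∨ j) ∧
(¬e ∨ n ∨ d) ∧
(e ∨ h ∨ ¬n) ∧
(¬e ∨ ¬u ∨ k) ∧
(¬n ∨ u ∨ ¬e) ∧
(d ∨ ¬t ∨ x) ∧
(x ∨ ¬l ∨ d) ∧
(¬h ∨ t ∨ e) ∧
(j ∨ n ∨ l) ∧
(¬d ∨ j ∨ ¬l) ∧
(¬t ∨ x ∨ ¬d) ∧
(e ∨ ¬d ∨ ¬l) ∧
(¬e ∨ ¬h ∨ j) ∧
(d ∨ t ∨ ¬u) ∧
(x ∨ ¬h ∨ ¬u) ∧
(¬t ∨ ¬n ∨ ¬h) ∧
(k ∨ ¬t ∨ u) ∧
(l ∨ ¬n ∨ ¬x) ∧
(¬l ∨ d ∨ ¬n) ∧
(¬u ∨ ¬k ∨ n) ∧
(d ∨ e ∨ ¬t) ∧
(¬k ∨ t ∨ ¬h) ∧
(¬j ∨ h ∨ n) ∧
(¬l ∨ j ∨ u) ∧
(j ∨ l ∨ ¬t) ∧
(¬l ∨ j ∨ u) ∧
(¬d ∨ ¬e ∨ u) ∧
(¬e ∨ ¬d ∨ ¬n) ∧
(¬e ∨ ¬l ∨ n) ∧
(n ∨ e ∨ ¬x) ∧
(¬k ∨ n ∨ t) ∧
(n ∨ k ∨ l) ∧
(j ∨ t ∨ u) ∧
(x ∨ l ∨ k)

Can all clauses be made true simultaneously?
No

No, the formula is not satisfiable.

No assignment of truth values to the variables can make all 35 clauses true simultaneously.

The formula is UNSAT (unsatisfiable).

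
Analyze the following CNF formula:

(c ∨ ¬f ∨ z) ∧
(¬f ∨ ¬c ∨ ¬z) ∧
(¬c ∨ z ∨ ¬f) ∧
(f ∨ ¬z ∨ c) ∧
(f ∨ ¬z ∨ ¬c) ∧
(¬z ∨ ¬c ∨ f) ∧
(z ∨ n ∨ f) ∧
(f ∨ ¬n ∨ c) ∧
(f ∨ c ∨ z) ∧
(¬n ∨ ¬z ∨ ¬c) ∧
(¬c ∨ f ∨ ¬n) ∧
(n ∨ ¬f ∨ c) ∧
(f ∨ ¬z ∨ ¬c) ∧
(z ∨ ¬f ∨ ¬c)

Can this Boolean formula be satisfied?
Yes

Yes, the formula is satisfiable.

One satisfying assignment is: z=True, c=False, f=True, n=True

Verification: With this assignment, all 14 clauses evaluate to true.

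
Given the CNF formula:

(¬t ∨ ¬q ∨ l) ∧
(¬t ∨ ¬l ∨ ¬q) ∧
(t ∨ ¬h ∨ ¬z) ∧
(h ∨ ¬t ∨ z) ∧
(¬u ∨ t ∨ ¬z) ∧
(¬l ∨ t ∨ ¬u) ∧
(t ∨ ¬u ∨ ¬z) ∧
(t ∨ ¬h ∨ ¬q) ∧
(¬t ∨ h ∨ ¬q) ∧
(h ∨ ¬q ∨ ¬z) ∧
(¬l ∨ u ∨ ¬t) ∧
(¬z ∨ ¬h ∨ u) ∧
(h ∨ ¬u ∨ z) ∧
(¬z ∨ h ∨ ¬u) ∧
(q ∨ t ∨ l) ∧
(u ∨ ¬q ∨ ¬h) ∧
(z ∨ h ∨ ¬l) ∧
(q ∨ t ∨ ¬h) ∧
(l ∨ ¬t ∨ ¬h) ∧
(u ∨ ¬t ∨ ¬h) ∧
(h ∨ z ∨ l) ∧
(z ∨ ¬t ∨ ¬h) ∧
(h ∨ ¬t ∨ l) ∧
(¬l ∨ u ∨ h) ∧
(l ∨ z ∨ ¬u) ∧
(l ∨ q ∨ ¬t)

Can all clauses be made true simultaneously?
Yes

Yes, the formula is satisfiable.

One satisfying assignment is: l=True, t=True, z=True, q=False, h=True, u=True

Verification: With this assignment, all 26 clauses evaluate to true.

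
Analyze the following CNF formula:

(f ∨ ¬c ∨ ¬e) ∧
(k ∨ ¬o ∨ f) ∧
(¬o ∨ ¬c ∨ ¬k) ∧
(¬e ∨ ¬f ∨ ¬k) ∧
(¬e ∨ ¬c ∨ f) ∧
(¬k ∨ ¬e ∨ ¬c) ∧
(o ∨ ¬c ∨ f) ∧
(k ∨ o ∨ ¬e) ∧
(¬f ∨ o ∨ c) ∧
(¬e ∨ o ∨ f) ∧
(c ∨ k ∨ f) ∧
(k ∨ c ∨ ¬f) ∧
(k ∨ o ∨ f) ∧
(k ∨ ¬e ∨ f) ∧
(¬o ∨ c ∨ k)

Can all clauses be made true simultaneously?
Yes

Yes, the formula is satisfiable.

One satisfying assignment is: e=False, c=True, k=False, f=True, o=False

Verification: With this assignment, all 15 clauses evaluate to true.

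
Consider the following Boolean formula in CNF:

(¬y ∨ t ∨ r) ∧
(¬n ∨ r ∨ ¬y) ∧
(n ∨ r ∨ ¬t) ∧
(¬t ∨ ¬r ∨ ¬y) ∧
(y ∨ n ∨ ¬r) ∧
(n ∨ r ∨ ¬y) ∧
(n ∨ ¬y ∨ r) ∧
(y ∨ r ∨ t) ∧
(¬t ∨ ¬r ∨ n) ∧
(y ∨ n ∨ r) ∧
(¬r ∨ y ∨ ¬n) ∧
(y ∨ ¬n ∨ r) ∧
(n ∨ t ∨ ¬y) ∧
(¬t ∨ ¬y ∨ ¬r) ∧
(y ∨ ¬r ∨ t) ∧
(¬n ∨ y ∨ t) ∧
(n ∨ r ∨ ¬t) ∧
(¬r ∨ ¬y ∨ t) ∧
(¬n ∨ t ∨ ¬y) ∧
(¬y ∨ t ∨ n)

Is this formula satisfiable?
No

No, the formula is not satisfiable.

No assignment of truth values to the variables can make all 20 clauses true simultaneously.

The formula is UNSAT (unsatisfiable).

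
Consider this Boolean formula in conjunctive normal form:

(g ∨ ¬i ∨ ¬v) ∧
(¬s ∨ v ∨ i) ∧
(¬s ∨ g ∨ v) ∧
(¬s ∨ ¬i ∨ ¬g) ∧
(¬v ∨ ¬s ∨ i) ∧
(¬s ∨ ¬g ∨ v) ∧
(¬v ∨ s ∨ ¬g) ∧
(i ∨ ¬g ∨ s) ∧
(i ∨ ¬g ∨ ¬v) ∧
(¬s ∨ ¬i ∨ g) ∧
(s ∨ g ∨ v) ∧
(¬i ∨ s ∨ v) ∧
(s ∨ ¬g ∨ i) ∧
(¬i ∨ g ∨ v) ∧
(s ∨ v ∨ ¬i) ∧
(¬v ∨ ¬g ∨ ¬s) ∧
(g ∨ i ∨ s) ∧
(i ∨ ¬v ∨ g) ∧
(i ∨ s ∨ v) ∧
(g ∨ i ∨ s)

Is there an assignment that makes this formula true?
No

No, the formula is not satisfiable.

No assignment of truth values to the variables can make all 20 clauses true simultaneously.

The formula is UNSAT (unsatisfiable).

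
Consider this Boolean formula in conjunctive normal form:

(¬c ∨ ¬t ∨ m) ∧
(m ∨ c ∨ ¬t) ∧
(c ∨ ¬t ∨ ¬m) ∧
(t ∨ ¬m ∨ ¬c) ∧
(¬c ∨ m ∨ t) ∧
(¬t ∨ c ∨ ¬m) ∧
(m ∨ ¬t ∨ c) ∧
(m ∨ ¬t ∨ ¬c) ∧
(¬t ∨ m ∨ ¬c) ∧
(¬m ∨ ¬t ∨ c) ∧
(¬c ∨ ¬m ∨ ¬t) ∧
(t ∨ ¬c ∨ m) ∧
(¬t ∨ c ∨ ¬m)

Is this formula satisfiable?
Yes

Yes, the formula is satisfiable.

One satisfying assignment is: c=False, t=False, m=False

Verification: With this assignment, all 13 clauses evaluate to true.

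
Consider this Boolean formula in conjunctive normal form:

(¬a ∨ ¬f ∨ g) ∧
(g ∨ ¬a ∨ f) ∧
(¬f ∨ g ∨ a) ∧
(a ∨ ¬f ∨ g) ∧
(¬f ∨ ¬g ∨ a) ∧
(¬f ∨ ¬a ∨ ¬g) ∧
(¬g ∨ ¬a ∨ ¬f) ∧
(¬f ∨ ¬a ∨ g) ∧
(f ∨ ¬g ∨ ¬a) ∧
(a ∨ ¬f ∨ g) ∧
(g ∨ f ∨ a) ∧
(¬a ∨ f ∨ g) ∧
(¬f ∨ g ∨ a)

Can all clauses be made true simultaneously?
Yes

Yes, the formula is satisfiable.

One satisfying assignment is: f=False, g=True, a=False

Verification: With this assignment, all 13 clauses evaluate to true.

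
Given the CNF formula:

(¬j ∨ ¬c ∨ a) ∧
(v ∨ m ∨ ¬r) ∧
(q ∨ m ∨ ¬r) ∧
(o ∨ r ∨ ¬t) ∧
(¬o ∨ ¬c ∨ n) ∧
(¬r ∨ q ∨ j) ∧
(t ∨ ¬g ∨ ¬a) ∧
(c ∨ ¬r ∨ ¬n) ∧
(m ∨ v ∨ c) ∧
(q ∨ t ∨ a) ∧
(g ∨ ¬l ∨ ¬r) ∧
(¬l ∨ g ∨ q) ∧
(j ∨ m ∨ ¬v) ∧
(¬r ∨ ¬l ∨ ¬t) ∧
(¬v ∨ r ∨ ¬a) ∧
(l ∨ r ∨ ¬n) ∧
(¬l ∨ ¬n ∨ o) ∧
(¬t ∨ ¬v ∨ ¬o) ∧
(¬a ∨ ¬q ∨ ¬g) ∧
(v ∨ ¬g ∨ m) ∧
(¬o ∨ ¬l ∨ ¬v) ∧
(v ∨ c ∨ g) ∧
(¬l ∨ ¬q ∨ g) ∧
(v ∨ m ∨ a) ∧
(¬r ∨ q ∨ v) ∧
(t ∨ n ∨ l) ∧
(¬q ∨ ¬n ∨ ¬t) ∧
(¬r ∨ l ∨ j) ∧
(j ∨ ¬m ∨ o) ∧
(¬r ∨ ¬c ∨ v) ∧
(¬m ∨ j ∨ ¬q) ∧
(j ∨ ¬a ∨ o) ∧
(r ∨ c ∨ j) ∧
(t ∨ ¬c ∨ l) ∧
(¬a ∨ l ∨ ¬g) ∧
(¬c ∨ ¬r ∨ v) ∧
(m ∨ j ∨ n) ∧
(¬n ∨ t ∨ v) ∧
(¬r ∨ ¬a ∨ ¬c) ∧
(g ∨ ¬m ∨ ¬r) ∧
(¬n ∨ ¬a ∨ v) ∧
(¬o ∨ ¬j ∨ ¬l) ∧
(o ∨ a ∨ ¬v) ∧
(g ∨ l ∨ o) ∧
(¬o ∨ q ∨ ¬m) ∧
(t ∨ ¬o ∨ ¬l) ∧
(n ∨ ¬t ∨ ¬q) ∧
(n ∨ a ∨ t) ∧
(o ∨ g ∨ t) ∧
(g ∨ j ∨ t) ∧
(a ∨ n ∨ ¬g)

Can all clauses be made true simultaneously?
No

No, the formula is not satisfiable.

No assignment of truth values to the variables can make all 51 clauses true simultaneously.

The formula is UNSAT (unsatisfiable).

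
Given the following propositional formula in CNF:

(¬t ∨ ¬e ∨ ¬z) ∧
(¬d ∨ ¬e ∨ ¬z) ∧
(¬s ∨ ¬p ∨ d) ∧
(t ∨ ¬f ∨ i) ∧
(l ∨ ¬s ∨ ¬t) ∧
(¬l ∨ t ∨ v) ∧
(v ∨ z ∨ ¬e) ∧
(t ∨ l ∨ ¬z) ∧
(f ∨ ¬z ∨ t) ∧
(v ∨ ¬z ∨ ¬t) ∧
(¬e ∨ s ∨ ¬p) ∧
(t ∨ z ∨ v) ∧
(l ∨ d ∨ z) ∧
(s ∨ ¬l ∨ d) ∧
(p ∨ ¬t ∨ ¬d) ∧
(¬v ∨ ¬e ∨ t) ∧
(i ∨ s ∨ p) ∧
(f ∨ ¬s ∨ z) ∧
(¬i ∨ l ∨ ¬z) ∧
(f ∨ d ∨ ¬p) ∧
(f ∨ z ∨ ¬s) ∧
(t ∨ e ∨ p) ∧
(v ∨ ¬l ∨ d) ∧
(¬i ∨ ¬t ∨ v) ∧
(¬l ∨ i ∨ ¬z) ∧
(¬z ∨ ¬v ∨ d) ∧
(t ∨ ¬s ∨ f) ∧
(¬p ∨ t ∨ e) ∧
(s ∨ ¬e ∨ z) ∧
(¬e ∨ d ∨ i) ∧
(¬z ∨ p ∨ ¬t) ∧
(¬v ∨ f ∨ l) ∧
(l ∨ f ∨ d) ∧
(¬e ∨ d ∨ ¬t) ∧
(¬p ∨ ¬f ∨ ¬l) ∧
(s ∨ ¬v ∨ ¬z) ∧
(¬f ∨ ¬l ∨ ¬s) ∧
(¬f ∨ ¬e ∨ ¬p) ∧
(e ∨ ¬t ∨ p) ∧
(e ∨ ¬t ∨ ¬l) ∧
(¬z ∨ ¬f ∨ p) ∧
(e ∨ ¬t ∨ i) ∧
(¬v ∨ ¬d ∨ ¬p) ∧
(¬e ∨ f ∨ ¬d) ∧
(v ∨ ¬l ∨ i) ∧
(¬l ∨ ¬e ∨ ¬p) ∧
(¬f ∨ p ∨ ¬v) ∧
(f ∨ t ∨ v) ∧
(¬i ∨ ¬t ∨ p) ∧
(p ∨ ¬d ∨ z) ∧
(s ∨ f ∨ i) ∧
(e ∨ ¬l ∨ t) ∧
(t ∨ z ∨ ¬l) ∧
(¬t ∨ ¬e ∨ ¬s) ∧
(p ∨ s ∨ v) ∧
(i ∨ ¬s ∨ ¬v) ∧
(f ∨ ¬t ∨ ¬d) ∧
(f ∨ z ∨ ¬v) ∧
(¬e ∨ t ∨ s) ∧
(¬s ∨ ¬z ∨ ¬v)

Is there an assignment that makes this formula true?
No

No, the formula is not satisfiable.

No assignment of truth values to the variables can make all 60 clauses true simultaneously.

The formula is UNSAT (unsatisfiable).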